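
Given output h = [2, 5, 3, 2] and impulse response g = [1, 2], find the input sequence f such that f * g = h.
Deconvolve h=[2, 5, 3, 2] by g=[1, 2]. Since g[0]=1, solve forward: f[0] = h[0] / 1 = 2; f[1] = (h[1] - 2×2) / 1 = 1; f[2] = (h[2] - 1×2) / 1 = 1. So f = [2, 1, 1]. Check by forward convolution: h[0] = 2×1 = 2; h[1] = 2×2 + 1×1 = 5; h[2] = 1×2 + 1×1 = 3; h[3] = 1×2 = 2

[2, 1, 1]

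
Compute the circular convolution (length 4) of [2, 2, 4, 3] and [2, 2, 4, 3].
Use y[k] = Σ_j x[j]·h[(k-j) mod 4]. y[0] = 2×2 + 2×3 + 4×4 + 3×2 = 32; y[1] = 2×2 + 2×2 + 4×3 + 3×4 = 32; y[2] = 2×4 + 2×2 + 4×2 + 3×3 = 29; y[3] = 2×3 + 2×4 + 4×2 + 3×2 = 28. Result: [32, 32, 29, 28]

[32, 32, 29, 28]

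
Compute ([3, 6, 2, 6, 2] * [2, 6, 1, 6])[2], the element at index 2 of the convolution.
Use y[k] = Σ_i a[i]·b[k-i] at k=2. y[2] = 3×1 + 6×6 + 2×2 = 43

43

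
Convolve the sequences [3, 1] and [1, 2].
y[0] = 3×1 = 3; y[1] = 3×2 + 1×1 = 7; y[2] = 1×2 = 2

[3, 7, 2]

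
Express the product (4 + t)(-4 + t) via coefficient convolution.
Ascending coefficients: a = [4, 1], b = [-4, 1]. c[0] = 4×-4 = -16; c[1] = 4×1 + 1×-4 = 0; c[2] = 1×1 = 1. Result coefficients: [-16, 0, 1] → -16 + t^2

-16 + t^2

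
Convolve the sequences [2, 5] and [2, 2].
y[0] = 2×2 = 4; y[1] = 2×2 + 5×2 = 14; y[2] = 5×2 = 10

[4, 14, 10]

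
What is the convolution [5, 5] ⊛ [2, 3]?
y[0] = 5×2 = 10; y[1] = 5×3 + 5×2 = 25; y[2] = 5×3 = 15

[10, 25, 15]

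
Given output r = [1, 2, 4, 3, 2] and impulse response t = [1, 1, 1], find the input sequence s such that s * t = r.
Deconvolve r=[1, 2, 4, 3, 2] by t=[1, 1, 1]. Since t[0]=1, solve forward: s[0] = r[0] / 1 = 1; s[1] = (r[1] - 1×1) / 1 = 1; s[2] = (r[2] - 1×1 - 1×1) / 1 = 2. So s = [1, 1, 2]. Check by forward convolution: r[0] = 1×1 = 1; r[1] = 1×1 + 1×1 = 2; r[2] = 1×1 + 1×1 + 2×1 = 4; r[3] = 1×1 + 2×1 = 3; r[4] = 2×1 = 2

[1, 1, 2]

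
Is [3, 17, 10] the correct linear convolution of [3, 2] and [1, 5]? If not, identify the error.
Recompute linear convolution of [3, 2] and [1, 5]: y[0] = 3×1 = 3; y[1] = 3×5 + 2×1 = 17; y[2] = 2×5 = 10 → [3, 17, 10]. Given [3, 17, 10] matches, so answer: Yes

Yes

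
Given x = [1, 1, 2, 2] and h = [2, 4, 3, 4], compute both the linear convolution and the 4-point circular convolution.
Linear: y_lin[0] = 1×2 = 2; y_lin[1] = 1×4 + 1×2 = 6; y_lin[2] = 1×3 + 1×4 + 2×2 = 11; y_lin[3] = 1×4 + 1×3 + 2×4 + 2×2 = 19; y_lin[4] = 1×4 + 2×3 + 2×4 = 18; y_lin[5] = 2×4 + 2×3 = 14; y_lin[6] = 2×4 = 8 → [2, 6, 11, 19, 18, 14, 8]. Circular (length 4): y[0] = 1×2 + 1×4 + 2×3 + 2×4 = 20; y[1] = 1×4 + 1×2 + 2×4 + 2×3 = 20; y[2] = 1×3 + 1×4 + 2×2 + 2×4 = 19; y[3] = 1×4 + 1×3 + 2×4 + 2×2 = 19 → [20, 20, 19, 19]

Linear: [2, 6, 11, 19, 18, 14, 8], Circular: [20, 20, 19, 19]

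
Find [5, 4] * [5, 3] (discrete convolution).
y[0] = 5×5 = 25; y[1] = 5×3 + 4×5 = 35; y[2] = 4×3 = 12

[25, 35, 12]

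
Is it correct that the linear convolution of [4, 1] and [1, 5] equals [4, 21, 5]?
Recompute linear convolution of [4, 1] and [1, 5]: y[0] = 4×1 = 4; y[1] = 4×5 + 1×1 = 21; y[2] = 1×5 = 5 → [4, 21, 5]. Given [4, 21, 5] matches, so answer: Yes

Yes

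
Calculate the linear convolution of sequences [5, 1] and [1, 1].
y[0] = 5×1 = 5; y[1] = 5×1 + 1×1 = 6; y[2] = 1×1 = 1

[5, 6, 1]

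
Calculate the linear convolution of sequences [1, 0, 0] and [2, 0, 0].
y[0] = 1×2 = 2; y[1] = 1×0 + 0×2 = 0; y[2] = 1×0 + 0×0 + 0×2 = 0; y[3] = 0×0 + 0×0 = 0; y[4] = 0×0 = 0

[2, 0, 0, 0, 0]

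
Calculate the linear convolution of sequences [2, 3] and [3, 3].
y[0] = 2×3 = 6; y[1] = 2×3 + 3×3 = 15; y[2] = 3×3 = 9

[6, 15, 9]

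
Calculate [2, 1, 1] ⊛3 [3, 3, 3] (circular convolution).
Use y[k] = Σ_j x[j]·h[(k-j) mod 3]. y[0] = 2×3 + 1×3 + 1×3 = 12; y[1] = 2×3 + 1×3 + 1×3 = 12; y[2] = 2×3 + 1×3 + 1×3 = 12. Result: [12, 12, 12]

[12, 12, 12]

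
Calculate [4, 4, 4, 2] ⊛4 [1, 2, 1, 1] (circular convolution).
Use y[k] = Σ_j u[j]·v[(k-j) mod 4]. y[0] = 4×1 + 4×1 + 4×1 + 2×2 = 16; y[1] = 4×2 + 4×1 + 4×1 + 2×1 = 18; y[2] = 4×1 + 4×2 + 4×1 + 2×1 = 18; y[3] = 4×1 + 4×1 + 4×2 + 2×1 = 18. Result: [16, 18, 18, 18]

[16, 18, 18, 18]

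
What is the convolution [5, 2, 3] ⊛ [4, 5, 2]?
y[0] = 5×4 = 20; y[1] = 5×5 + 2×4 = 33; y[2] = 5×2 + 2×5 + 3×4 = 32; y[3] = 2×2 + 3×5 = 19; y[4] = 3×2 = 6

[20, 33, 32, 19, 6]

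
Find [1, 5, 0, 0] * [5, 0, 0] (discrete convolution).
y[0] = 1×5 = 5; y[1] = 1×0 + 5×5 = 25; y[2] = 1×0 + 5×0 + 0×5 = 0; y[3] = 5×0 + 0×0 + 0×5 = 0; y[4] = 0×0 + 0×0 = 0; y[5] = 0×0 = 0

[5, 25, 0, 0, 0, 0]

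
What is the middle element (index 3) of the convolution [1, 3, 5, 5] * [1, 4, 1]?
Use y[k] = Σ_i a[i]·b[k-i] at k=3. y[3] = 3×1 + 5×4 + 5×1 = 28

28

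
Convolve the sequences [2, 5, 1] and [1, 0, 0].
y[0] = 2×1 = 2; y[1] = 2×0 + 5×1 = 5; y[2] = 2×0 + 5×0 + 1×1 = 1; y[3] = 5×0 + 1×0 = 0; y[4] = 1×0 = 0

[2, 5, 1, 0, 0]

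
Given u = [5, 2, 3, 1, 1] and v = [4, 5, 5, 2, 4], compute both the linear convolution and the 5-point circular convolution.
Linear: y_lin[0] = 5×4 = 20; y_lin[1] = 5×5 + 2×4 = 33; y_lin[2] = 5×5 + 2×5 + 3×4 = 47; y_lin[3] = 5×2 + 2×5 + 3×5 + 1×4 = 39; y_lin[4] = 5×4 + 2×2 + 3×5 + 1×5 + 1×4 = 48; y_lin[5] = 2×4 + 3×2 + 1×5 + 1×5 = 24; y_lin[6] = 3×4 + 1×2 + 1×5 = 19; y_lin[7] = 1×4 + 1×2 = 6; y_lin[8] = 1×4 = 4 → [20, 33, 47, 39, 48, 24, 19, 6, 4]. Circular (length 5): y[0] = 5×4 + 2×4 + 3×2 + 1×5 + 1×5 = 44; y[1] = 5×5 + 2×4 + 3×4 + 1×2 + 1×5 = 52; y[2] = 5×5 + 2×5 + 3×4 + 1×4 + 1×2 = 53; y[3] = 5×2 + 2×5 + 3×5 + 1×4 + 1×4 = 43; y[4] = 5×4 + 2×2 + 3×5 + 1×5 + 1×4 = 48 → [44, 52, 53, 43, 48]

Linear: [20, 33, 47, 39, 48, 24, 19, 6, 4], Circular: [44, 52, 53, 43, 48]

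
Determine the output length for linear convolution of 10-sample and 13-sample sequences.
Linear/full convolution length: m + n - 1 = 10 + 13 - 1 = 22

22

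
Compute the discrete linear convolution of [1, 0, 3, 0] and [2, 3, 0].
y[0] = 1×2 = 2; y[1] = 1×3 + 0×2 = 3; y[2] = 1×0 + 0×3 + 3×2 = 6; y[3] = 0×0 + 3×3 + 0×2 = 9; y[4] = 3×0 + 0×3 = 0; y[5] = 0×0 = 0

[2, 3, 6, 9, 0, 0]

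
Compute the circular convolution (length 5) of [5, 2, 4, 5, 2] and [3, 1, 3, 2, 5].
Use y[k] = Σ_j f[j]·g[(k-j) mod 5]. y[0] = 5×3 + 2×5 + 4×2 + 5×3 + 2×1 = 50; y[1] = 5×1 + 2×3 + 4×5 + 5×2 + 2×3 = 47; y[2] = 5×3 + 2×1 + 4×3 + 5×5 + 2×2 = 58; y[3] = 5×2 + 2×3 + 4×1 + 5×3 + 2×5 = 45; y[4] = 5×5 + 2×2 + 4×3 + 5×1 + 2×3 = 52. Result: [50, 47, 58, 45, 52]

[50, 47, 58, 45, 52]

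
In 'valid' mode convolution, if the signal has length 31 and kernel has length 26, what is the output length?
'Valid' mode counts only positions where the kernel fully overlaps the signal: m - n + 1 = 31 - 26 + 1 = 6

6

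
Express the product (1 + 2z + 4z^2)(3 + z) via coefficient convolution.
Ascending coefficients: a = [1, 2, 4], b = [3, 1]. c[0] = 1×3 = 3; c[1] = 1×1 + 2×3 = 7; c[2] = 2×1 + 4×3 = 14; c[3] = 4×1 = 4. Result coefficients: [3, 7, 14, 4] → 3 + 7z + 14z^2 + 4z^3

3 + 7z + 14z^2 + 4z^3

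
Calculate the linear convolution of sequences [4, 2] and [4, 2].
y[0] = 4×4 = 16; y[1] = 4×2 + 2×4 = 16; y[2] = 2×2 = 4

[16, 16, 4]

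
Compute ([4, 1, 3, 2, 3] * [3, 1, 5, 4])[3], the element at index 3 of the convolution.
Use y[k] = Σ_i a[i]·b[k-i] at k=3. y[3] = 4×4 + 1×5 + 3×1 + 2×3 = 30

30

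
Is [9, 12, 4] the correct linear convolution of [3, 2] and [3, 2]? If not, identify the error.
Recompute linear convolution of [3, 2] and [3, 2]: y[0] = 3×3 = 9; y[1] = 3×2 + 2×3 = 12; y[2] = 2×2 = 4 → [9, 12, 4]. Given [9, 12, 4] matches, so answer: Yes

Yes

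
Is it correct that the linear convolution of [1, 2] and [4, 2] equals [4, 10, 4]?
Recompute linear convolution of [1, 2] and [4, 2]: y[0] = 1×4 = 4; y[1] = 1×2 + 2×4 = 10; y[2] = 2×2 = 4 → [4, 10, 4]. Given [4, 10, 4] matches, so answer: Yes

Yes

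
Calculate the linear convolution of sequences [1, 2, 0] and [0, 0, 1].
y[0] = 1×0 = 0; y[1] = 1×0 + 2×0 = 0; y[2] = 1×1 + 2×0 + 0×0 = 1; y[3] = 2×1 + 0×0 = 2; y[4] = 0×1 = 0

[0, 0, 1, 2, 0]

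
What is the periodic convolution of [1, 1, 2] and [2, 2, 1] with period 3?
Use y[k] = Σ_j s[j]·t[(k-j) mod 3]. y[0] = 1×2 + 1×1 + 2×2 = 7; y[1] = 1×2 + 1×2 + 2×1 = 6; y[2] = 1×1 + 1×2 + 2×2 = 7. Result: [7, 6, 7]

[7, 6, 7]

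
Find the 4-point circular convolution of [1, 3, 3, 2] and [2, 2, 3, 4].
Use y[k] = Σ_j x[j]·h[(k-j) mod 4]. y[0] = 1×2 + 3×4 + 3×3 + 2×2 = 27; y[1] = 1×2 + 3×2 + 3×4 + 2×3 = 26; y[2] = 1×3 + 3×2 + 3×2 + 2×4 = 23; y[3] = 1×4 + 3×3 + 3×2 + 2×2 = 23. Result: [27, 26, 23, 23]

[27, 26, 23, 23]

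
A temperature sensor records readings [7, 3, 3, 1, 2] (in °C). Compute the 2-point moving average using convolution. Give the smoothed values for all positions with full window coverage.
2-point moving average kernel = [1, 1]. Apply in 'valid' mode (full window coverage): avg[0] = (7 + 3) / 2 = 5.0; avg[1] = (3 + 3) / 2 = 3.0; avg[2] = (3 + 1) / 2 = 2.0; avg[3] = (1 + 2) / 2 = 1.5. Smoothed values: [5.0, 3.0, 2.0, 1.5]

[5.0, 3.0, 2.0, 1.5]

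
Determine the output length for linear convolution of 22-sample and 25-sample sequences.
Linear/full convolution length: m + n - 1 = 22 + 25 - 1 = 46

46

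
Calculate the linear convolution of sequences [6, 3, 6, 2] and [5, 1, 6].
y[0] = 6×5 = 30; y[1] = 6×1 + 3×5 = 21; y[2] = 6×6 + 3×1 + 6×5 = 69; y[3] = 3×6 + 6×1 + 2×5 = 34; y[4] = 6×6 + 2×1 = 38; y[5] = 2×6 = 12

[30, 21, 69, 34, 38, 12]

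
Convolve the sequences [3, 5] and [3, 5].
y[0] = 3×3 = 9; y[1] = 3×5 + 5×3 = 30; y[2] = 5×5 = 25

[9, 30, 25]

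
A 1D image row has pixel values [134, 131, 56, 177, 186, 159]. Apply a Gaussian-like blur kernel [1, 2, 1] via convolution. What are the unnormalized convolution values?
Convolve image row [134, 131, 56, 177, 186, 159] with kernel [1, 2, 1]: y[0] = 134×1 = 134; y[1] = 134×2 + 131×1 = 399; y[2] = 134×1 + 131×2 + 56×1 = 452; y[3] = 131×1 + 56×2 + 177×1 = 420; y[4] = 56×1 + 177×2 + 186×1 = 596; y[5] = 177×1 + 186×2 + 159×1 = 708; y[6] = 186×1 + 159×2 = 504; y[7] = 159×1 = 159 → [134, 399, 452, 420, 596, 708, 504, 159]. Normalization factor = sum(kernel) = 4.

[134, 399, 452, 420, 596, 708, 504, 159]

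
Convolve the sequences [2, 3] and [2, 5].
y[0] = 2×2 = 4; y[1] = 2×5 + 3×2 = 16; y[2] = 3×5 = 15

[4, 16, 15]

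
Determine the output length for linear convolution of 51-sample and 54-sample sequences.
Linear/full convolution length: m + n - 1 = 51 + 54 - 1 = 104

104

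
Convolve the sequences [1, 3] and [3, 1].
y[0] = 1×3 = 3; y[1] = 1×1 + 3×3 = 10; y[2] = 3×1 = 3

[3, 10, 3]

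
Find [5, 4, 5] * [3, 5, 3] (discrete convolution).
y[0] = 5×3 = 15; y[1] = 5×5 + 4×3 = 37; y[2] = 5×3 + 4×5 + 5×3 = 50; y[3] = 4×3 + 5×5 = 37; y[4] = 5×3 = 15

[15, 37, 50, 37, 15]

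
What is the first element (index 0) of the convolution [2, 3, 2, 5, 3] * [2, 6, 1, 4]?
Use y[k] = Σ_i a[i]·b[k-i] at k=0. y[0] = 2×2 = 4

4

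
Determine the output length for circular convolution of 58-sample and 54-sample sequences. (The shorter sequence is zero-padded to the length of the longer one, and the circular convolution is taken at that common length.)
Circular convolution (zero-padding the shorter input) has length max(m, n) = max(58, 54) = 58

58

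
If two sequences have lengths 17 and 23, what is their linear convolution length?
Linear/full convolution length: m + n - 1 = 17 + 23 - 1 = 39

39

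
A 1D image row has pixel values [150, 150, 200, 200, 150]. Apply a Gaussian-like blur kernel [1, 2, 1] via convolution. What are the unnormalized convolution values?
Convolve image row [150, 150, 200, 200, 150] with kernel [1, 2, 1]: y[0] = 150×1 = 150; y[1] = 150×2 + 150×1 = 450; y[2] = 150×1 + 150×2 + 200×1 = 650; y[3] = 150×1 + 200×2 + 200×1 = 750; y[4] = 200×1 + 200×2 + 150×1 = 750; y[5] = 200×1 + 150×2 = 500; y[6] = 150×1 = 150 → [150, 450, 650, 750, 750, 500, 150]. Normalization factor = sum(kernel) = 4.

[150, 450, 650, 750, 750, 500, 150]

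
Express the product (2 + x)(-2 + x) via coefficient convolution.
Ascending coefficients: a = [2, 1], b = [-2, 1]. c[0] = 2×-2 = -4; c[1] = 2×1 + 1×-2 = 0; c[2] = 1×1 = 1. Result coefficients: [-4, 0, 1] → -4 + x^2

-4 + x^2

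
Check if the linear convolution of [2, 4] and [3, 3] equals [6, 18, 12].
Recompute linear convolution of [2, 4] and [3, 3]: y[0] = 2×3 = 6; y[1] = 2×3 + 4×3 = 18; y[2] = 4×3 = 12 → [6, 18, 12]. Given [6, 18, 12] matches, so answer: Yes

Yes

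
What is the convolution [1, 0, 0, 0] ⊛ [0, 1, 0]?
y[0] = 1×0 = 0; y[1] = 1×1 + 0×0 = 1; y[2] = 1×0 + 0×1 + 0×0 = 0; y[3] = 0×0 + 0×1 + 0×0 = 0; y[4] = 0×0 + 0×1 = 0; y[5] = 0×0 = 0

[0, 1, 0, 0, 0, 0]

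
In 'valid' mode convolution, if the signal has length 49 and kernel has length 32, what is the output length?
'Valid' mode counts only positions where the kernel fully overlaps the signal: m - n + 1 = 49 - 32 + 1 = 18

18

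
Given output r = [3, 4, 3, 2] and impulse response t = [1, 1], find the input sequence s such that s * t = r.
Deconvolve r=[3, 4, 3, 2] by t=[1, 1]. Since t[0]=1, solve forward: s[0] = r[0] / 1 = 3; s[1] = (r[1] - 3×1) / 1 = 1; s[2] = (r[2] - 1×1) / 1 = 2. So s = [3, 1, 2]. Check by forward convolution: r[0] = 3×1 = 3; r[1] = 3×1 + 1×1 = 4; r[2] = 1×1 + 2×1 = 3; r[3] = 2×1 = 2

[3, 1, 2]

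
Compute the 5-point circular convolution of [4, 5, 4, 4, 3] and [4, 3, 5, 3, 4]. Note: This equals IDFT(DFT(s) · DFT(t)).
Either evaluate y[k] = Σ_j s[j]·t[(k-j) mod 5] directly, or use IDFT(DFT(s) · DFT(t)). y[0] = 4×4 + 5×4 + 4×3 + 4×5 + 3×3 = 77; y[1] = 4×3 + 5×4 + 4×4 + 4×3 + 3×5 = 75; y[2] = 4×5 + 5×3 + 4×4 + 4×4 + 3×3 = 76; y[3] = 4×3 + 5×5 + 4×3 + 4×4 + 3×4 = 77; y[4] = 4×4 + 5×3 + 4×5 + 4×3 + 3×4 = 75. Result: [77, 75, 76, 77, 75]

[77, 75, 76, 77, 75]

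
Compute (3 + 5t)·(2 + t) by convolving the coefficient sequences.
Ascending coefficients: a = [3, 5], b = [2, 1]. c[0] = 3×2 = 6; c[1] = 3×1 + 5×2 = 13; c[2] = 5×1 = 5. Result coefficients: [6, 13, 5] → 6 + 13t + 5t^2

6 + 13t + 5t^2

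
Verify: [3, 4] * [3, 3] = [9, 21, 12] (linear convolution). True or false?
Recompute linear convolution of [3, 4] and [3, 3]: y[0] = 3×3 = 9; y[1] = 3×3 + 4×3 = 21; y[2] = 4×3 = 12 → [9, 21, 12]. Given [9, 21, 12] matches, so answer: Yes

Yes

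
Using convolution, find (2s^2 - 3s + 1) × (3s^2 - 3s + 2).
Ascending coefficients: a = [1, -3, 2], b = [2, -3, 3]. c[0] = 1×2 = 2; c[1] = 1×-3 + -3×2 = -9; c[2] = 1×3 + -3×-3 + 2×2 = 16; c[3] = -3×3 + 2×-3 = -15; c[4] = 2×3 = 6. Result coefficients: [2, -9, 16, -15, 6] → 6s^4 - 15s^3 + 16s^2 - 9s + 2

6s^4 - 15s^3 + 16s^2 - 9s + 2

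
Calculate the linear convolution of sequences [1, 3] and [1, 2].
y[0] = 1×1 = 1; y[1] = 1×2 + 3×1 = 5; y[2] = 3×2 = 6

[1, 5, 6]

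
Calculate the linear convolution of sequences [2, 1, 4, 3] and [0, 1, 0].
y[0] = 2×0 = 0; y[1] = 2×1 + 1×0 = 2; y[2] = 2×0 + 1×1 + 4×0 = 1; y[3] = 1×0 + 4×1 + 3×0 = 4; y[4] = 4×0 + 3×1 = 3; y[5] = 3×0 = 0

[0, 2, 1, 4, 3, 0]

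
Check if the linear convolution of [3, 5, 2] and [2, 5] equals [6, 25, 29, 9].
Recompute linear convolution of [3, 5, 2] and [2, 5]: y[0] = 3×2 = 6; y[1] = 3×5 + 5×2 = 25; y[2] = 5×5 + 2×2 = 29; y[3] = 2×5 = 10 → [6, 25, 29, 10]. Compare to given [6, 25, 29, 9]: they differ at index 3: given 9, correct 10, so answer: No

No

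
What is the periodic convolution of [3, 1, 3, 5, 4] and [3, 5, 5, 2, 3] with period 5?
Use y[k] = Σ_j s[j]·t[(k-j) mod 5]. y[0] = 3×3 + 1×3 + 3×2 + 5×5 + 4×5 = 63; y[1] = 3×5 + 1×3 + 3×3 + 5×2 + 4×5 = 57; y[2] = 3×5 + 1×5 + 3×3 + 5×3 + 4×2 = 52; y[3] = 3×2 + 1×5 + 3×5 + 5×3 + 4×3 = 53; y[4] = 3×3 + 1×2 + 3×5 + 5×5 + 4×3 = 63. Result: [63, 57, 52, 53, 63]

[63, 57, 52, 53, 63]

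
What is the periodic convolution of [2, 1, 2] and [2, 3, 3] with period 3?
Use y[k] = Σ_j f[j]·g[(k-j) mod 3]. y[0] = 2×2 + 1×3 + 2×3 = 13; y[1] = 2×3 + 1×2 + 2×3 = 14; y[2] = 2×3 + 1×3 + 2×2 = 13. Result: [13, 14, 13]

[13, 14, 13]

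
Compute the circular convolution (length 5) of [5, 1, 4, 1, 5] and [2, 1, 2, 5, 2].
Use y[k] = Σ_j x[j]·h[(k-j) mod 5]. y[0] = 5×2 + 1×2 + 4×5 + 1×2 + 5×1 = 39; y[1] = 5×1 + 1×2 + 4×2 + 1×5 + 5×2 = 30; y[2] = 5×2 + 1×1 + 4×2 + 1×2 + 5×5 = 46; y[3] = 5×5 + 1×2 + 4×1 + 1×2 + 5×2 = 43; y[4] = 5×2 + 1×5 + 4×2 + 1×1 + 5×2 = 34. Result: [39, 30, 46, 43, 34]

[39, 30, 46, 43, 34]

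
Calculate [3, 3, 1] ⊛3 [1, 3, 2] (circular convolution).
Use y[k] = Σ_j u[j]·v[(k-j) mod 3]. y[0] = 3×1 + 3×2 + 1×3 = 12; y[1] = 3×3 + 3×1 + 1×2 = 14; y[2] = 3×2 + 3×3 + 1×1 = 16. Result: [12, 14, 16]

[12, 14, 16]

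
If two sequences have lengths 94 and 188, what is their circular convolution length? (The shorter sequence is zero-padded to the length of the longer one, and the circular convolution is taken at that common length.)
Circular convolution (zero-padding the shorter input) has length max(m, n) = max(94, 188) = 188

188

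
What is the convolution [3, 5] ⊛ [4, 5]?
y[0] = 3×4 = 12; y[1] = 3×5 + 5×4 = 35; y[2] = 5×5 = 25

[12, 35, 25]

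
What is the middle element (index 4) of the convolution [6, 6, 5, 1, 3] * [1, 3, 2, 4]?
Use y[k] = Σ_i a[i]·b[k-i] at k=4. y[4] = 6×4 + 5×2 + 1×3 + 3×1 = 40

40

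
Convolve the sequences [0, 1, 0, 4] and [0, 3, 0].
y[0] = 0×0 = 0; y[1] = 0×3 + 1×0 = 0; y[2] = 0×0 + 1×3 + 0×0 = 3; y[3] = 1×0 + 0×3 + 4×0 = 0; y[4] = 0×0 + 4×3 = 12; y[5] = 4×0 = 0

[0, 0, 3, 0, 12, 0]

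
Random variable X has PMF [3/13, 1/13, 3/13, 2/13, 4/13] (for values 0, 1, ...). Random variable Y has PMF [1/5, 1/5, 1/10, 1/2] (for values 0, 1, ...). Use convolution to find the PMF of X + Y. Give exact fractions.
P(X+Y=k) = Σ_i P(X=i)·P(Y=k-i) — a convolution of [3/13, 1/13, 3/13, 2/13, 4/13] and [1/5, 1/5, 1/10, 1/2]. P(X+Y=0) = (3/13)×(1/5) = 3/65; P(X+Y=1) = (3/13)×(1/5) + (1/13)×(1/5) = 3/65 + 1/65 = 4/65; P(X+Y=2) = (3/13)×(1/10) + (1/13)×(1/5) + (3/13)×(1/5) = 3/130 + 1/65 + 3/65 = 11/130; P(X+Y=3) = (3/13)×(1/2) + (1/13)×(1/10) + (3/13)×(1/5) + (2/13)×(1/5) = 3/26 + 1/130 + 3/65 + 2/65 = 1/5; P(X+Y=4) = (1/13)×(1/2) + (3/13)×(1/10) + (2/13)×(1/5) + (4/13)×(1/5) = 1/26 + 3/130 + 2/65 + 4/65 = 2/13; P(X+Y=5) = (3/13)×(1/2) + (2/13)×(1/10) + (4/13)×(1/5) = 3/26 + 1/65 + 4/65 = 5/26; P(X+Y=6) = (2/13)×(1/2) + (4/13)×(1/10) = 1/13 + 2/65 = 7/65; P(X+Y=7) = (4/13)×(1/2) = 2/13. PMF: [3/65, 4/65, 11/130, 1/5, 2/13, 5/26, 7/65, 2/13] (sums to 1 ✓)

[3/65, 4/65, 11/130, 1/5, 2/13, 5/26, 7/65, 2/13]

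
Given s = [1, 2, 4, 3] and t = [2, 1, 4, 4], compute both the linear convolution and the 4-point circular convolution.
Linear: y_lin[0] = 1×2 = 2; y_lin[1] = 1×1 + 2×2 = 5; y_lin[2] = 1×4 + 2×1 + 4×2 = 14; y_lin[3] = 1×4 + 2×4 + 4×1 + 3×2 = 22; y_lin[4] = 2×4 + 4×4 + 3×1 = 27; y_lin[5] = 4×4 + 3×4 = 28; y_lin[6] = 3×4 = 12 → [2, 5, 14, 22, 27, 28, 12]. Circular (length 4): y[0] = 1×2 + 2×4 + 4×4 + 3×1 = 29; y[1] = 1×1 + 2×2 + 4×4 + 3×4 = 33; y[2] = 1×4 + 2×1 + 4×2 + 3×4 = 26; y[3] = 1×4 + 2×4 + 4×1 + 3×2 = 22 → [29, 33, 26, 22]

Linear: [2, 5, 14, 22, 27, 28, 12], Circular: [29, 33, 26, 22]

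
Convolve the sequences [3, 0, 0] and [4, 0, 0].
y[0] = 3×4 = 12; y[1] = 3×0 + 0×4 = 0; y[2] = 3×0 + 0×0 + 0×4 = 0; y[3] = 0×0 + 0×0 = 0; y[4] = 0×0 = 0

[12, 0, 0, 0, 0]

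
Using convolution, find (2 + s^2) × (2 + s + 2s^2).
Ascending coefficients: a = [2, 0, 1], b = [2, 1, 2]. c[0] = 2×2 = 4; c[1] = 2×1 + 0×2 = 2; c[2] = 2×2 + 0×1 + 1×2 = 6; c[3] = 0×2 + 1×1 = 1; c[4] = 1×2 = 2. Result coefficients: [4, 2, 6, 1, 2] → 4 + 2s + 6s^2 + s^3 + 2s^4

4 + 2s + 6s^2 + s^3 + 2s^4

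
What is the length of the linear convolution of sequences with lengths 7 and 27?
Linear/full convolution length: m + n - 1 = 7 + 27 - 1 = 33

33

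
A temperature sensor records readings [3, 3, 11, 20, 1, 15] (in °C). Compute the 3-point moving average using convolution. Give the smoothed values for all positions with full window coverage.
3-point moving average kernel = [1, 1, 1]. Apply in 'valid' mode (full window coverage): avg[0] = (3 + 3 + 11) / 3 = 5.67; avg[1] = (3 + 11 + 20) / 3 = 11.33; avg[2] = (11 + 20 + 1) / 3 = 10.67; avg[3] = (20 + 1 + 15) / 3 = 12.0. Smoothed values: [5.67, 11.33, 10.67, 12.0]

[5.67, 11.33, 10.67, 12.0]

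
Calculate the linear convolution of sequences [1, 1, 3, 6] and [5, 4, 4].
y[0] = 1×5 = 5; y[1] = 1×4 + 1×5 = 9; y[2] = 1×4 + 1×4 + 3×5 = 23; y[3] = 1×4 + 3×4 + 6×5 = 46; y[4] = 3×4 + 6×4 = 36; y[5] = 6×4 = 24

[5, 9, 23, 46, 36, 24]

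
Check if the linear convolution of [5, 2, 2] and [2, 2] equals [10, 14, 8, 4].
Recompute linear convolution of [5, 2, 2] and [2, 2]: y[0] = 5×2 = 10; y[1] = 5×2 + 2×2 = 14; y[2] = 2×2 + 2×2 = 8; y[3] = 2×2 = 4 → [10, 14, 8, 4]. Given [10, 14, 8, 4] matches, so answer: Yes

Yes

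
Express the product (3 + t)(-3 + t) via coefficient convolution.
Ascending coefficients: a = [3, 1], b = [-3, 1]. c[0] = 3×-3 = -9; c[1] = 3×1 + 1×-3 = 0; c[2] = 1×1 = 1. Result coefficients: [-9, 0, 1] → -9 + t^2

-9 + t^2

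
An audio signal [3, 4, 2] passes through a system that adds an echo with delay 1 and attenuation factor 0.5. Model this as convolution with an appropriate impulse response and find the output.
Direct-path + delayed-attenuated-path model → impulse response h = [1, 0.5] (1 at lag 0, 0.5 at lag 1). Output y[n] = x[n] + 0.5·x[n - 1] (with x[n] = 0 outside 0..2): y[0] = 3 + 0.5×0 = 3; y[1] = 4 + 0.5×3 = 5.5; y[2] = 2 + 0.5×4 = 4.0; y[3] = 0 + 0.5×2 = 1.0. So y = [3, 5.5, 4.0, 1.0]

[3, 5.5, 4.0, 1.0]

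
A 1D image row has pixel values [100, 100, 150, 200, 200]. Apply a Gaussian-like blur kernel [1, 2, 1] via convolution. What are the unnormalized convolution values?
Convolve image row [100, 100, 150, 200, 200] with kernel [1, 2, 1]: y[0] = 100×1 = 100; y[1] = 100×2 + 100×1 = 300; y[2] = 100×1 + 100×2 + 150×1 = 450; y[3] = 100×1 + 150×2 + 200×1 = 600; y[4] = 150×1 + 200×2 + 200×1 = 750; y[5] = 200×1 + 200×2 = 600; y[6] = 200×1 = 200 → [100, 300, 450, 600, 750, 600, 200]. Normalization factor = sum(kernel) = 4.

[100, 300, 450, 600, 750, 600, 200]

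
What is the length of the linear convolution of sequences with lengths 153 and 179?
Linear/full convolution length: m + n - 1 = 153 + 179 - 1 = 331

331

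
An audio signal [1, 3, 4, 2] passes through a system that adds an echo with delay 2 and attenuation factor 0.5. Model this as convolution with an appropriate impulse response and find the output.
Direct-path + delayed-attenuated-path model → impulse response h = [1, 0, 0.5] (1 at lag 0, 0.5 at lag 2). Output y[n] = x[n] + 0.5·x[n - 2] (with x[n] = 0 outside 0..3): y[0] = 1 + 0.5×0 = 1; y[1] = 3 + 0.5×0 = 3; y[2] = 4 + 0.5×1 = 4.5; y[3] = 2 + 0.5×3 = 3.5; y[4] = 0 + 0.5×4 = 2.0; y[5] = 0 + 0.5×2 = 1.0. So y = [1, 3, 4.5, 3.5, 2.0, 1.0]

[1, 3, 4.5, 3.5, 2.0, 1.0]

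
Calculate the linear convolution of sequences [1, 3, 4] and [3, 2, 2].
y[0] = 1×3 = 3; y[1] = 1×2 + 3×3 = 11; y[2] = 1×2 + 3×2 + 4×3 = 20; y[3] = 3×2 + 4×2 = 14; y[4] = 4×2 = 8

[3, 11, 20, 14, 8]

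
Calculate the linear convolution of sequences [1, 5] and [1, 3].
y[0] = 1×1 = 1; y[1] = 1×3 + 5×1 = 8; y[2] = 5×3 = 15

[1, 8, 15]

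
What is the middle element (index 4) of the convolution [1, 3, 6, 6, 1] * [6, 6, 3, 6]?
Use y[k] = Σ_i a[i]·b[k-i] at k=4. y[4] = 3×6 + 6×3 + 6×6 + 1×6 = 78

78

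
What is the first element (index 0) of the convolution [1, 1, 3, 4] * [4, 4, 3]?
Use y[k] = Σ_i a[i]·b[k-i] at k=0. y[0] = 1×4 = 4

4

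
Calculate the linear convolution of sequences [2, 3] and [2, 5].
y[0] = 2×2 = 4; y[1] = 2×5 + 3×2 = 16; y[2] = 3×5 = 15

[4, 16, 15]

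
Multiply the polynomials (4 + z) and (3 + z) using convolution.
Ascending coefficients: a = [4, 1], b = [3, 1]. c[0] = 4×3 = 12; c[1] = 4×1 + 1×3 = 7; c[2] = 1×1 = 1. Result coefficients: [12, 7, 1] → 12 + 7z + z^2

12 + 7z + z^2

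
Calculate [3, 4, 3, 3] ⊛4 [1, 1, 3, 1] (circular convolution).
Use y[k] = Σ_j f[j]·g[(k-j) mod 4]. y[0] = 3×1 + 4×1 + 3×3 + 3×1 = 19; y[1] = 3×1 + 4×1 + 3×1 + 3×3 = 19; y[2] = 3×3 + 4×1 + 3×1 + 3×1 = 19; y[3] = 3×1 + 4×3 + 3×1 + 3×1 = 21. Result: [19, 19, 19, 21]

[19, 19, 19, 21]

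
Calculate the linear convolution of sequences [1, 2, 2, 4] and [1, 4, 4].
y[0] = 1×1 = 1; y[1] = 1×4 + 2×1 = 6; y[2] = 1×4 + 2×4 + 2×1 = 14; y[3] = 2×4 + 2×4 + 4×1 = 20; y[4] = 2×4 + 4×4 = 24; y[5] = 4×4 = 16

[1, 6, 14, 20, 24, 16]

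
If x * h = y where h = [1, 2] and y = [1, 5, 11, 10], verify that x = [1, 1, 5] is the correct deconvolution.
Forward-compute [1, 1, 5] * [1, 2]: y[0] = 1×1 = 1; y[1] = 1×2 + 1×1 = 3; y[2] = 1×2 + 5×1 = 7; y[3] = 5×2 = 10 → [1, 3, 7, 10]. Does not match given y = [1, 5, 11, 10].

Not verified. [1, 1, 5] * [1, 2] = [1, 3, 7, 10], which differs from [1, 5, 11, 10] at index 1.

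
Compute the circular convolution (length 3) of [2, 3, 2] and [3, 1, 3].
Use y[k] = Σ_j a[j]·b[(k-j) mod 3]. y[0] = 2×3 + 3×3 + 2×1 = 17; y[1] = 2×1 + 3×3 + 2×3 = 17; y[2] = 2×3 + 3×1 + 2×3 = 15. Result: [17, 17, 15]

[17, 17, 15]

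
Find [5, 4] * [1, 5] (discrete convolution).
y[0] = 5×1 = 5; y[1] = 5×5 + 4×1 = 29; y[2] = 4×5 = 20

[5, 29, 20]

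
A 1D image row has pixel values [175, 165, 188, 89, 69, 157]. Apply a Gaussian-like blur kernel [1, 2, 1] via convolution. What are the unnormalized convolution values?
Convolve image row [175, 165, 188, 89, 69, 157] with kernel [1, 2, 1]: y[0] = 175×1 = 175; y[1] = 175×2 + 165×1 = 515; y[2] = 175×1 + 165×2 + 188×1 = 693; y[3] = 165×1 + 188×2 + 89×1 = 630; y[4] = 188×1 + 89×2 + 69×1 = 435; y[5] = 89×1 + 69×2 + 157×1 = 384; y[6] = 69×1 + 157×2 = 383; y[7] = 157×1 = 157 → [175, 515, 693, 630, 435, 384, 383, 157]. Normalization factor = sum(kernel) = 4.

[175, 515, 693, 630, 435, 384, 383, 157]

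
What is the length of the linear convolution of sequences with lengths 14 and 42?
Linear/full convolution length: m + n - 1 = 14 + 42 - 1 = 55

55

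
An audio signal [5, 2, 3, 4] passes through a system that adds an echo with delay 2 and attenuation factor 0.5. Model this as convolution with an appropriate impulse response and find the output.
Direct-path + delayed-attenuated-path model → impulse response h = [1, 0, 0.5] (1 at lag 0, 0.5 at lag 2). Output y[n] = x[n] + 0.5·x[n - 2] (with x[n] = 0 outside 0..3): y[0] = 5 + 0.5×0 = 5; y[1] = 2 + 0.5×0 = 2; y[2] = 3 + 0.5×5 = 5.5; y[3] = 4 + 0.5×2 = 5.0; y[4] = 0 + 0.5×3 = 1.5; y[5] = 0 + 0.5×4 = 2.0. So y = [5, 2, 5.5, 5.0, 1.5, 2.0]

[5, 2, 5.5, 5.0, 1.5, 2.0]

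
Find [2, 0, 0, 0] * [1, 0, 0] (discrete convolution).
y[0] = 2×1 = 2; y[1] = 2×0 + 0×1 = 0; y[2] = 2×0 + 0×0 + 0×1 = 0; y[3] = 0×0 + 0×0 + 0×1 = 0; y[4] = 0×0 + 0×0 = 0; y[5] = 0×0 = 0

[2, 0, 0, 0, 0, 0]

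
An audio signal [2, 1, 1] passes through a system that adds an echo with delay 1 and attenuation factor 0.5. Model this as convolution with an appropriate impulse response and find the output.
Direct-path + delayed-attenuated-path model → impulse response h = [1, 0.5] (1 at lag 0, 0.5 at lag 1). Output y[n] = x[n] + 0.5·x[n - 1] (with x[n] = 0 outside 0..2): y[0] = 2 + 0.5×0 = 2; y[1] = 1 + 0.5×2 = 2.0; y[2] = 1 + 0.5×1 = 1.5; y[3] = 0 + 0.5×1 = 0.5. So y = [2, 2.0, 1.5, 0.5]

[2, 2.0, 1.5, 0.5]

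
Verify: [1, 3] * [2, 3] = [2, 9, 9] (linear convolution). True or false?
Recompute linear convolution of [1, 3] and [2, 3]: y[0] = 1×2 = 2; y[1] = 1×3 + 3×2 = 9; y[2] = 3×3 = 9 → [2, 9, 9]. Given [2, 9, 9] matches, so answer: Yes

Yes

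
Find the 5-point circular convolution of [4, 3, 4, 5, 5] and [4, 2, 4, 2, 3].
Use y[k] = Σ_j x[j]·h[(k-j) mod 5]. y[0] = 4×4 + 3×3 + 4×2 + 5×4 + 5×2 = 63; y[1] = 4×2 + 3×4 + 4×3 + 5×2 + 5×4 = 62; y[2] = 4×4 + 3×2 + 4×4 + 5×3 + 5×2 = 63; y[3] = 4×2 + 3×4 + 4×2 + 5×4 + 5×3 = 63; y[4] = 4×3 + 3×2 + 4×4 + 5×2 + 5×4 = 64. Result: [63, 62, 63, 63, 64]

[63, 62, 63, 63, 64]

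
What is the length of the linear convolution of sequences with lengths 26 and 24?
Linear/full convolution length: m + n - 1 = 26 + 24 - 1 = 49

49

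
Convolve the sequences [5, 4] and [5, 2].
y[0] = 5×5 = 25; y[1] = 5×2 + 4×5 = 30; y[2] = 4×2 = 8

[25, 30, 8]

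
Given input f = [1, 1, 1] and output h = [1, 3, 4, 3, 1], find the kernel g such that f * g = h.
Output length 5 = len(f) + len(g) - 1 ⇒ len(g) = 3. Solve g forward using g[k] = (h[k] - Σ_{i≥1} f[i]·g[k-i]) / f[0]: g[0] = h[0] / f[0] = 1 / 1 = 1; g[1] = (h[1] - 1×1) / f[0] = (3 - 1×1) / 1 = 2; g[2] = (h[2] - 1×2 - 1×1) / f[0] = (4 - 1×2 - 1×1) / 1 = 1. So g = [1, 2, 1]. Forward-check [1, 1, 1] * [1, 2, 1]: h[0] = 1×1 = 1; h[1] = 1×2 + 1×1 = 3; h[2] = 1×1 + 1×2 + 1×1 = 4; h[3] = 1×1 + 1×2 = 3; h[4] = 1×1 = 1 → [1, 3, 4, 3, 1] ✓

[1, 2, 1]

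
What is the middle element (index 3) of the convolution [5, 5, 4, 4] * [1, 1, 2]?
Use y[k] = Σ_i a[i]·b[k-i] at k=3. y[3] = 5×2 + 4×1 + 4×1 = 18

18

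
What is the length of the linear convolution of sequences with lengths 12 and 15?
Linear/full convolution length: m + n - 1 = 12 + 15 - 1 = 26

26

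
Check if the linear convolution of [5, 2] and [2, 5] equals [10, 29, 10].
Recompute linear convolution of [5, 2] and [2, 5]: y[0] = 5×2 = 10; y[1] = 5×5 + 2×2 = 29; y[2] = 2×5 = 10 → [10, 29, 10]. Given [10, 29, 10] matches, so answer: Yes

Yes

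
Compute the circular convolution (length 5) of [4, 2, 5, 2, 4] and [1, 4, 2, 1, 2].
Use y[k] = Σ_j f[j]·g[(k-j) mod 5]. y[0] = 4×1 + 2×2 + 5×1 + 2×2 + 4×4 = 33; y[1] = 4×4 + 2×1 + 5×2 + 2×1 + 4×2 = 38; y[2] = 4×2 + 2×4 + 5×1 + 2×2 + 4×1 = 29; y[3] = 4×1 + 2×2 + 5×4 + 2×1 + 4×2 = 38; y[4] = 4×2 + 2×1 + 5×2 + 2×4 + 4×1 = 32. Result: [33, 38, 29, 38, 32]

[33, 38, 29, 38, 32]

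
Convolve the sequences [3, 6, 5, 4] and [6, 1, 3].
y[0] = 3×6 = 18; y[1] = 3×1 + 6×6 = 39; y[2] = 3×3 + 6×1 + 5×6 = 45; y[3] = 6×3 + 5×1 + 4×6 = 47; y[4] = 5×3 + 4×1 = 19; y[5] = 4×3 = 12

[18, 39, 45, 47, 19, 12]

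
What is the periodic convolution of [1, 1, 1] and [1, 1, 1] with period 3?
Use y[k] = Σ_j a[j]·b[(k-j) mod 3]. y[0] = 1×1 + 1×1 + 1×1 = 3; y[1] = 1×1 + 1×1 + 1×1 = 3; y[2] = 1×1 + 1×1 + 1×1 = 3. Result: [3, 3, 3]

[3, 3, 3]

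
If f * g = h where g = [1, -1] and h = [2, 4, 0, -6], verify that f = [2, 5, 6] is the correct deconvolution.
Forward-compute [2, 5, 6] * [1, -1]: h[0] = 2×1 = 2; h[1] = 2×-1 + 5×1 = 3; h[2] = 5×-1 + 6×1 = 1; h[3] = 6×-1 = -6 → [2, 3, 1, -6]. Does not match given h = [2, 4, 0, -6].

Not verified. [2, 5, 6] * [1, -1] = [2, 3, 1, -6], which differs from [2, 4, 0, -6] at index 1.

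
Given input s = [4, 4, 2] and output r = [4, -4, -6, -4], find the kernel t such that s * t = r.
Output length 4 = len(s) + len(t) - 1 ⇒ len(t) = 2. Solve t forward using t[k] = (r[k] - Σ_{i≥1} s[i]·t[k-i]) / s[0]: t[0] = r[0] / s[0] = 4 / 4 = 1; t[1] = (r[1] - 4×1) / s[0] = (-4 - 4×1) / 4 = -2. So t = [1, -2]. Forward-check [4, 4, 2] * [1, -2]: r[0] = 4×1 = 4; r[1] = 4×-2 + 4×1 = -4; r[2] = 4×-2 + 2×1 = -6; r[3] = 2×-2 = -4 → [4, -4, -6, -4] ✓

[1, -2]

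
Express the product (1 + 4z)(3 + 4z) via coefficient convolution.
Ascending coefficients: a = [1, 4], b = [3, 4]. c[0] = 1×3 = 3; c[1] = 1×4 + 4×3 = 16; c[2] = 4×4 = 16. Result coefficients: [3, 16, 16] → 3 + 16z + 16z^2

3 + 16z + 16z^2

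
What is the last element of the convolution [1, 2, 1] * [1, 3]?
Use y[k] = Σ_i a[i]·b[k-i] at k=3. y[3] = 1×3 = 3

3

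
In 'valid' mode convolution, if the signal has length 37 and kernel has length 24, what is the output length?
'Valid' mode counts only positions where the kernel fully overlaps the signal: m - n + 1 = 37 - 24 + 1 = 14

14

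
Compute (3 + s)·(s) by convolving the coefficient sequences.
Ascending coefficients: a = [3, 1], b = [0, 1]. c[0] = 3×0 = 0; c[1] = 3×1 + 1×0 = 3; c[2] = 1×1 = 1. Result coefficients: [0, 3, 1] → 3s + s^2

3s + s^2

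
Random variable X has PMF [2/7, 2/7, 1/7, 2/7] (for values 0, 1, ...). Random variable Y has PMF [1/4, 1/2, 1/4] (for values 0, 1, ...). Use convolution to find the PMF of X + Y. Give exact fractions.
P(X+Y=k) = Σ_i P(X=i)·P(Y=k-i) — a convolution of [2/7, 2/7, 1/7, 2/7] and [1/4, 1/2, 1/4]. P(X+Y=0) = (2/7)×(1/4) = 1/14; P(X+Y=1) = (2/7)×(1/2) + (2/7)×(1/4) = 1/7 + 1/14 = 3/14; P(X+Y=2) = (2/7)×(1/4) + (2/7)×(1/2) + (1/7)×(1/4) = 1/14 + 1/7 + 1/28 = 1/4; P(X+Y=3) = (2/7)×(1/4) + (1/7)×(1/2) + (2/7)×(1/4) = 1/14 + 1/14 + 1/14 = 3/14; P(X+Y=4) = (1/7)×(1/4) + (2/7)×(1/2) = 1/28 + 1/7 = 5/28; P(X+Y=5) = (2/7)×(1/4) = 1/14. PMF: [1/14, 3/14, 1/4, 3/14, 5/28, 1/14] (sums to 1 ✓)

[1/14, 3/14, 1/4, 3/14, 5/28, 1/14]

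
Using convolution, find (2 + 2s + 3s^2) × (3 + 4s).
Ascending coefficients: a = [2, 2, 3], b = [3, 4]. c[0] = 2×3 = 6; c[1] = 2×4 + 2×3 = 14; c[2] = 2×4 + 3×3 = 17; c[3] = 3×4 = 12. Result coefficients: [6, 14, 17, 12] → 6 + 14s + 17s^2 + 12s^3

6 + 14s + 17s^2 + 12s^3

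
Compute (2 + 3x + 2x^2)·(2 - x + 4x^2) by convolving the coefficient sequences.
Ascending coefficients: a = [2, 3, 2], b = [2, -1, 4]. c[0] = 2×2 = 4; c[1] = 2×-1 + 3×2 = 4; c[2] = 2×4 + 3×-1 + 2×2 = 9; c[3] = 3×4 + 2×-1 = 10; c[4] = 2×4 = 8. Result coefficients: [4, 4, 9, 10, 8] → 4 + 4x + 9x^2 + 10x^3 + 8x^4

4 + 4x + 9x^2 + 10x^3 + 8x^4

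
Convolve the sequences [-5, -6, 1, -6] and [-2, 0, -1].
y[0] = -5×-2 = 10; y[1] = -5×0 + -6×-2 = 12; y[2] = -5×-1 + -6×0 + 1×-2 = 3; y[3] = -6×-1 + 1×0 + -6×-2 = 18; y[4] = 1×-1 + -6×0 = -1; y[5] = -6×-1 = 6

[10, 12, 3, 18, -1, 6]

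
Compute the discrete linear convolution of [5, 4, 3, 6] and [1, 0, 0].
y[0] = 5×1 = 5; y[1] = 5×0 + 4×1 = 4; y[2] = 5×0 + 4×0 + 3×1 = 3; y[3] = 4×0 + 3×0 + 6×1 = 6; y[4] = 3×0 + 6×0 = 0; y[5] = 6×0 = 0

[5, 4, 3, 6, 0, 0]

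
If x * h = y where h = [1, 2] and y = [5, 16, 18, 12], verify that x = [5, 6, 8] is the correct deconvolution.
Forward-compute [5, 6, 8] * [1, 2]: y[0] = 5×1 = 5; y[1] = 5×2 + 6×1 = 16; y[2] = 6×2 + 8×1 = 20; y[3] = 8×2 = 16 → [5, 16, 20, 16]. Does not match given y = [5, 16, 18, 12].

Not verified. [5, 6, 8] * [1, 2] = [5, 16, 20, 16], which differs from [5, 16, 18, 12] at index 2.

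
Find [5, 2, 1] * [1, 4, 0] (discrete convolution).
y[0] = 5×1 = 5; y[1] = 5×4 + 2×1 = 22; y[2] = 5×0 + 2×4 + 1×1 = 9; y[3] = 2×0 + 1×4 = 4; y[4] = 1×0 = 0

[5, 22, 9, 4, 0]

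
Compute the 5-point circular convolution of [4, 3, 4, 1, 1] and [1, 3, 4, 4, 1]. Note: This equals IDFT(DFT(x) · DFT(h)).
Either evaluate y[k] = Σ_j x[j]·h[(k-j) mod 5] directly, or use IDFT(DFT(x) · DFT(h)). y[0] = 4×1 + 3×1 + 4×4 + 1×4 + 1×3 = 30; y[1] = 4×3 + 3×1 + 4×1 + 1×4 + 1×4 = 27; y[2] = 4×4 + 3×3 + 4×1 + 1×1 + 1×4 = 34; y[3] = 4×4 + 3×4 + 4×3 + 1×1 + 1×1 = 42; y[4] = 4×1 + 3×4 + 4×4 + 1×3 + 1×1 = 36. Result: [30, 27, 34, 42, 36]

[30, 27, 34, 42, 36]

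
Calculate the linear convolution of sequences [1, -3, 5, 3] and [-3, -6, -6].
y[0] = 1×-3 = -3; y[1] = 1×-6 + -3×-3 = 3; y[2] = 1×-6 + -3×-6 + 5×-3 = -3; y[3] = -3×-6 + 5×-6 + 3×-3 = -21; y[4] = 5×-6 + 3×-6 = -48; y[5] = 3×-6 = -18

[-3, 3, -3, -21, -48, -18]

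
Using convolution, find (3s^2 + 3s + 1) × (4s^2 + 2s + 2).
Ascending coefficients: a = [1, 3, 3], b = [2, 2, 4]. c[0] = 1×2 = 2; c[1] = 1×2 + 3×2 = 8; c[2] = 1×4 + 3×2 + 3×2 = 16; c[3] = 3×4 + 3×2 = 18; c[4] = 3×4 = 12. Result coefficients: [2, 8, 16, 18, 12] → 12s^4 + 18s^3 + 16s^2 + 8s + 2

12s^4 + 18s^3 + 16s^2 + 8s + 2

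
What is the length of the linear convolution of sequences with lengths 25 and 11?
Linear/full convolution length: m + n - 1 = 25 + 11 - 1 = 35

35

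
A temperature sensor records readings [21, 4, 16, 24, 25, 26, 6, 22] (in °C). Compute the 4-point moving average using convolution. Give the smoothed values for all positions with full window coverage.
4-point moving average kernel = [1, 1, 1, 1]. Apply in 'valid' mode (full window coverage): avg[0] = (21 + 4 + 16 + 24) / 4 = 16.25; avg[1] = (4 + 16 + 24 + 25) / 4 = 17.25; avg[2] = (16 + 24 + 25 + 26) / 4 = 22.75; avg[3] = (24 + 25 + 26 + 6) / 4 = 20.25; avg[4] = (25 + 26 + 6 + 22) / 4 = 19.75. Smoothed values: [16.25, 17.25, 22.75, 20.25, 19.75]

[16.25, 17.25, 22.75, 20.25, 19.75]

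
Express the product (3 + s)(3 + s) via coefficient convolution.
Ascending coefficients: a = [3, 1], b = [3, 1]. c[0] = 3×3 = 9; c[1] = 3×1 + 1×3 = 6; c[2] = 1×1 = 1. Result coefficients: [9, 6, 1] → 9 + 6s + s^2

9 + 6s + s^2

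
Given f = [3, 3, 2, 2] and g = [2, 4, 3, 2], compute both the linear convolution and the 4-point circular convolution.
Linear: y_lin[0] = 3×2 = 6; y_lin[1] = 3×4 + 3×2 = 18; y_lin[2] = 3×3 + 3×4 + 2×2 = 25; y_lin[3] = 3×2 + 3×3 + 2×4 + 2×2 = 27; y_lin[4] = 3×2 + 2×3 + 2×4 = 20; y_lin[5] = 2×2 + 2×3 = 10; y_lin[6] = 2×2 = 4 → [6, 18, 25, 27, 20, 10, 4]. Circular (length 4): y[0] = 3×2 + 3×2 + 2×3 + 2×4 = 26; y[1] = 3×4 + 3×2 + 2×2 + 2×3 = 28; y[2] = 3×3 + 3×4 + 2×2 + 2×2 = 29; y[3] = 3×2 + 3×3 + 2×4 + 2×2 = 27 → [26, 28, 29, 27]

Linear: [6, 18, 25, 27, 20, 10, 4], Circular: [26, 28, 29, 27]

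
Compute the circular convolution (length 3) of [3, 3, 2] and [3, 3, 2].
Use y[k] = Σ_j u[j]·v[(k-j) mod 3]. y[0] = 3×3 + 3×2 + 2×3 = 21; y[1] = 3×3 + 3×3 + 2×2 = 22; y[2] = 3×2 + 3×3 + 2×3 = 21. Result: [21, 22, 21]

[21, 22, 21]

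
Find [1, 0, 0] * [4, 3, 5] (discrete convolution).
y[0] = 1×4 = 4; y[1] = 1×3 + 0×4 = 3; y[2] = 1×5 + 0×3 + 0×4 = 5; y[3] = 0×5 + 0×3 = 0; y[4] = 0×5 = 0

[4, 3, 5, 0, 0]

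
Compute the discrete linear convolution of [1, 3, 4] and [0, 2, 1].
y[0] = 1×0 = 0; y[1] = 1×2 + 3×0 = 2; y[2] = 1×1 + 3×2 + 4×0 = 7; y[3] = 3×1 + 4×2 = 11; y[4] = 4×1 = 4

[0, 2, 7, 11, 4]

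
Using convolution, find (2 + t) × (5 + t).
Ascending coefficients: a = [2, 1], b = [5, 1]. c[0] = 2×5 = 10; c[1] = 2×1 + 1×5 = 7; c[2] = 1×1 = 1. Result coefficients: [10, 7, 1] → 10 + 7t + t^2

10 + 7t + t^2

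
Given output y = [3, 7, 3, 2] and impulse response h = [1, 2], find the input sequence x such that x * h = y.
Deconvolve y=[3, 7, 3, 2] by h=[1, 2]. Since h[0]=1, solve forward: x[0] = y[0] / 1 = 3; x[1] = (y[1] - 3×2) / 1 = 1; x[2] = (y[2] - 1×2) / 1 = 1. So x = [3, 1, 1]. Check by forward convolution: y[0] = 3×1 = 3; y[1] = 3×2 + 1×1 = 7; y[2] = 1×2 + 1×1 = 3; y[3] = 1×2 = 2

[3, 1, 1]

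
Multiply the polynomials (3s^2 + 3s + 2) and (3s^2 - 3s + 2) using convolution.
Ascending coefficients: a = [2, 3, 3], b = [2, -3, 3]. c[0] = 2×2 = 4; c[1] = 2×-3 + 3×2 = 0; c[2] = 2×3 + 3×-3 + 3×2 = 3; c[3] = 3×3 + 3×-3 = 0; c[4] = 3×3 = 9. Result coefficients: [4, 0, 3, 0, 9] → 9s^4 + 3s^2 + 4

9s^4 + 3s^2 + 4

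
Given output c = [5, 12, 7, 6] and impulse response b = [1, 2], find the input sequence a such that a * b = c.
Deconvolve c=[5, 12, 7, 6] by b=[1, 2]. Since b[0]=1, solve forward: a[0] = c[0] / 1 = 5; a[1] = (c[1] - 5×2) / 1 = 2; a[2] = (c[2] - 2×2) / 1 = 3. So a = [5, 2, 3]. Check by forward convolution: c[0] = 5×1 = 5; c[1] = 5×2 + 2×1 = 12; c[2] = 2×2 + 3×1 = 7; c[3] = 3×2 = 6

[5, 2, 3]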